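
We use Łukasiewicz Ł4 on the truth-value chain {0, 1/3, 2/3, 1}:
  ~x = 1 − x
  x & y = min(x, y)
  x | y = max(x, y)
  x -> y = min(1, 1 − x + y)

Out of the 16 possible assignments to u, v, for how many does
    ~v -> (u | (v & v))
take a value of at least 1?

11

u = 0, v = 0 ↦ 0  <
u = 0, v = 1/3 ↦ 2/3  <
u = 0, v = 2/3 ↦ 1  ≥
u = 0, v = 1 ↦ 1  ≥
u = 1/3, v = 0 ↦ 1/3  <
u = 1/3, v = 1/3 ↦ 2/3  <
u = 1/3, v = 2/3 ↦ 1  ≥
u = 1/3, v = 1 ↦ 1  ≥
u = 2/3, v = 0 ↦ 2/3  <
u = 2/3, v = 1/3 ↦ 1  ≥
u = 2/3, v = 2/3 ↦ 1  ≥
u = 2/3, v = 1 ↦ 1  ≥
u = 1, v = 0 ↦ 1  ≥
u = 1, v = 1/3 ↦ 1  ≥
u = 1, v = 2/3 ↦ 1  ≥
u = 1, v = 1 ↦ 1  ≥
So 11 of the 16 assignments meet the threshold.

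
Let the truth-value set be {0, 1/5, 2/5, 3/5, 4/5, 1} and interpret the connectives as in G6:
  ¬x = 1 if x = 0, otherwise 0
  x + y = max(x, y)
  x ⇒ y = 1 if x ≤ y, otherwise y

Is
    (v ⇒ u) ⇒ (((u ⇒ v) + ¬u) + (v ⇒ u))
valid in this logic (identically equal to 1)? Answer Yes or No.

At u = 2/5, v = 2/5, for instance:
v ⇒ u = 2/5 ⇒ 2/5 = 1
u ⇒ v = 2/5 ⇒ 2/5 = 1
¬u = ¬2/5 = 0
(u ⇒ v) + ¬u = 1 + 0 = 1
((u ⇒ v) + ¬u) + (v ⇒ u) = 1 + 1 = 1
(v ⇒ u) ⇒ (((u ⇒ v) + ¬u) + (v ⇒ u)) = 1 ⇒ 1 = 1
and checking the remaining 35 assignments likewise gives ≥ 1 in every case.

Yes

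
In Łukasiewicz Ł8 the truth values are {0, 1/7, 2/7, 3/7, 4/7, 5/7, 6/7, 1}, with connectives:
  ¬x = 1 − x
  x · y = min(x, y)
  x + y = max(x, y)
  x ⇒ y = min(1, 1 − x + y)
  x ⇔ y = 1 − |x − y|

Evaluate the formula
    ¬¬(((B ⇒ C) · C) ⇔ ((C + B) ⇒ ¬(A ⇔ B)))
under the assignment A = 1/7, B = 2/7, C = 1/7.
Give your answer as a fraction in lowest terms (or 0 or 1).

2/7

B ⇒ C = 2/7 ⇒ 1/7 = 6/7
(B ⇒ C) · C = 6/7 · 1/7 = 1/7
C + B = 1/7 + 2/7 = 2/7
A ⇔ B = 1/7 ⇔ 2/7 = 6/7
¬(A ⇔ B) = ¬6/7 = 1/7
(C + B) ⇒ ¬(A ⇔ B) = 2/7 ⇒ 1/7 = 6/7
((B ⇒ C) · C) ⇔ ((C + B) ⇒ ¬(A ⇔ B)) = 1/7 ⇔ 6/7 = 2/7
¬(((B ⇒ C) · C) ⇔ ((C + B) ⇒ ¬(A ⇔ B))) = ¬2/7 = 5/7
¬¬(((B ⇒ C) · C) ⇔ ((C + B) ⇒ ¬(A ⇔ B))) = ¬5/7 = 2/7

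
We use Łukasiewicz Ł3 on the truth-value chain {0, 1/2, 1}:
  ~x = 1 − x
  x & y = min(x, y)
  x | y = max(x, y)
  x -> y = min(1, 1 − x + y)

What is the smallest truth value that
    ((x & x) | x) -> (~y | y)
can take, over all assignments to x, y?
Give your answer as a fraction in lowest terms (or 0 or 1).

1/2

Take x = 1, y = 1/2:
x & x = 1 & 1 = 1
(x & x) | x = 1 | 1 = 1
~y = ~1/2 = 1/2
~y | y = 1/2 | 1/2 = 1/2
((x & x) | x) -> (~y | y) = 1 -> 1/2 = 1/2
No assignment yields a value below 1/2, so this is the minimum.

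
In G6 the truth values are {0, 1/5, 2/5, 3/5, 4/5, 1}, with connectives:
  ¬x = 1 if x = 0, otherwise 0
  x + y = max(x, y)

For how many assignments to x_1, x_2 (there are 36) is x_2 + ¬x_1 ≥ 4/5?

value 1: 11 assignments (counts)
value 4/5: 5 assignments (counts)
value 3/5: 5 assignments
value 2/5: 5 assignments
value 1/5: 5 assignments
value 0: 5 assignments
So 16 of the 36 assignments meet the threshold.

16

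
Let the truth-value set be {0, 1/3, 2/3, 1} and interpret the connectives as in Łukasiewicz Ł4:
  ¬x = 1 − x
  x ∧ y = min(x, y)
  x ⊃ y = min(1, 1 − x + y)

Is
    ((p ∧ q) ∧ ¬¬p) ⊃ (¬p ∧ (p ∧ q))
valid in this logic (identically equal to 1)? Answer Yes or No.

No

Counterexample: take p = 2/3, q = 2/3.
p ∧ q = 2/3 ∧ 2/3 = 2/3
¬p = ¬2/3 = 1/3
¬¬p = ¬1/3 = 2/3
(p ∧ q) ∧ ¬¬p = 2/3 ∧ 2/3 = 2/3
¬p = ¬2/3 = 1/3
p ∧ q = 2/3 ∧ 2/3 = 2/3
¬p ∧ (p ∧ q) = 1/3 ∧ 2/3 = 1/3
((p ∧ q) ∧ ¬¬p) ⊃ (¬p ∧ (p ∧ q)) = 2/3 ⊃ 1/3 = 2/3
This gives 2/3 ≠ 1.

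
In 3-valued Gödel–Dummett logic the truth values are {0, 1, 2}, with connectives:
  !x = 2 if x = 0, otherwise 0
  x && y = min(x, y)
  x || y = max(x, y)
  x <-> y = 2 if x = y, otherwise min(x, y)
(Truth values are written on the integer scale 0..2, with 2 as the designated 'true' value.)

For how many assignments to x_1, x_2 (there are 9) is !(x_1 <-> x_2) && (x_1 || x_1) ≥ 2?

x_1 = 0, x_2 = 0 ↦ 0  <
x_1 = 0, x_2 = 1 ↦ 0  <
x_1 = 0, x_2 = 2 ↦ 0  <
x_1 = 1, x_2 = 0 ↦ 1  <
x_1 = 1, x_2 = 1 ↦ 0  <
x_1 = 1, x_2 = 2 ↦ 0  <
x_1 = 2, x_2 = 0 ↦ 2  ≥
x_1 = 2, x_2 = 1 ↦ 0  <
x_1 = 2, x_2 = 2 ↦ 0  <
So 1 of the 9 assignments meets the threshold.

1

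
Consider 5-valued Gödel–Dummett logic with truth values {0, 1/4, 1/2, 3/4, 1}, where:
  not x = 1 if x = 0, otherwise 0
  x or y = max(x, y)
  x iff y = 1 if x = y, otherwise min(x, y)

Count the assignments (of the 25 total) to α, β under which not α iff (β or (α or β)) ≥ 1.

value 1: 1 assignment (counts)
value 3/4: 1 assignment
value 1/2: 1 assignment
value 1/4: 1 assignment
value 0: 21 assignments
So 1 of the 25 assignments meets the threshold.

1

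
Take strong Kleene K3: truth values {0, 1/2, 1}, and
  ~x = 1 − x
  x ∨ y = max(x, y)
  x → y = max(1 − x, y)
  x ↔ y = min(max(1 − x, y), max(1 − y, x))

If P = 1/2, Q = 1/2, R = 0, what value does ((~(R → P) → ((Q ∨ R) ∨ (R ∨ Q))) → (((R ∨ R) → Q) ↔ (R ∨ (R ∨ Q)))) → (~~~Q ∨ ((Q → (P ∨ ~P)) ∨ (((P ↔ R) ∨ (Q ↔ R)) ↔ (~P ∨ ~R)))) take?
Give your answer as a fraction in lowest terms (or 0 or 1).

R → P = 0 → 1/2 = 1
~(R → P) = ~1 = 0
Q ∨ R = 1/2 ∨ 0 = 1/2
R ∨ Q = 0 ∨ 1/2 = 1/2
(Q ∨ R) ∨ (R ∨ Q) = 1/2 ∨ 1/2 = 1/2
~(R → P) → ((Q ∨ R) ∨ (R ∨ Q)) = 0 → 1/2 = 1
R ∨ R = 0 ∨ 0 = 0
(R ∨ R) → Q = 0 → 1/2 = 1
R ∨ Q = 0 ∨ 1/2 = 1/2
R ∨ (R ∨ Q) = 0 ∨ 1/2 = 1/2
((R ∨ R) → Q) ↔ (R ∨ (R ∨ Q)) = 1 ↔ 1/2 = 1/2
(~(R → P) → ((Q ∨ R) ∨ (R ∨ Q))) → (((R ∨ R) → Q) ↔ (R ∨ (R ∨ Q))) = 1 → 1/2 = 1/2
~Q = ~1/2 = 1/2
~~Q = ~1/2 = 1/2
~~~Q = ~1/2 = 1/2
~P = ~1/2 = 1/2
P ∨ ~P = 1/2 ∨ 1/2 = 1/2
Q → (P ∨ ~P) = 1/2 → 1/2 = 1/2
P ↔ R = 1/2 ↔ 0 = 1/2
Q ↔ R = 1/2 ↔ 0 = 1/2
(P ↔ R) ∨ (Q ↔ R) = 1/2 ∨ 1/2 = 1/2
~P = ~1/2 = 1/2
~R = ~0 = 1
~P ∨ ~R = 1/2 ∨ 1 = 1
((P ↔ R) ∨ (Q ↔ R)) ↔ (~P ∨ ~R) = 1/2 ↔ 1 = 1/2
(Q → (P ∨ ~P)) ∨ (((P ↔ R) ∨ (Q ↔ R)) ↔ (~P ∨ ~R)) = 1/2 ∨ 1/2 = 1/2
~~~Q ∨ ((Q → (P ∨ ~P)) ∨ (((P ↔ R) ∨ (Q ↔ R)) ↔ (~P ∨ ~R))) = 1/2 ∨ 1/2 = 1/2
((~(R → P) → ((Q ∨ R) ∨ (R ∨ Q))) → (((R ∨ R) → Q) ↔ (R ∨ (R ∨ Q)))) → (~~~Q ∨ ((Q → (P ∨ ~P)) ∨ (((P ↔ R) ∨ (Q ↔ R)) ↔ (~P ∨ ~R)))) = 1/2 → 1/2 = 1/2

1/2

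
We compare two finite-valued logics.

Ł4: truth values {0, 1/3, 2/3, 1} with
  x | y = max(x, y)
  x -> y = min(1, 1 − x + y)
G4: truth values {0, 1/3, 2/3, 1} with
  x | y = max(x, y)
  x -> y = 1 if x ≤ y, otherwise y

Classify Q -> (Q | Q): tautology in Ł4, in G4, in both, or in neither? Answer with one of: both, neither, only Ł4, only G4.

In Ł4: every assignment gives 1 — tautology.
In G4: every assignment gives 1 — tautology.

both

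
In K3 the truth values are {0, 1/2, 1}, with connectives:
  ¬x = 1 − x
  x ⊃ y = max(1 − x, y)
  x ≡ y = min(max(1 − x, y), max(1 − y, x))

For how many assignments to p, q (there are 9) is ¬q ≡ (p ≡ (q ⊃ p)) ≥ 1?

p = 0, q = 0 ↦ 0  <
p = 0, q = 1/2 ↦ 1/2  <
p = 0, q = 1 ↦ 0  <
p = 1/2, q = 0 ↦ 1/2  <
p = 1/2, q = 1/2 ↦ 1/2  <
p = 1/2, q = 1 ↦ 1/2  <
p = 1, q = 0 ↦ 1  ≥
p = 1, q = 1/2 ↦ 1/2  <
p = 1, q = 1 ↦ 0  <
So 1 of the 9 assignments meets the threshold.

1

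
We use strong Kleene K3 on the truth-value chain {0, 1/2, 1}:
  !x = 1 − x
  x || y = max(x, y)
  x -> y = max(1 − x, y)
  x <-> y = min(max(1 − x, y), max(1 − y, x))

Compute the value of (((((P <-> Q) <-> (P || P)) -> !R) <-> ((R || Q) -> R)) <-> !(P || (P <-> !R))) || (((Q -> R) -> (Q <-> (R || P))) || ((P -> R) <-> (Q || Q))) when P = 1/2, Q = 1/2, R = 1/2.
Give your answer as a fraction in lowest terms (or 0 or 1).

P <-> Q = 1/2 <-> 1/2 = 1/2
P || P = 1/2 || 1/2 = 1/2
(P <-> Q) <-> (P || P) = 1/2 <-> 1/2 = 1/2
!R = !1/2 = 1/2
((P <-> Q) <-> (P || P)) -> !R = 1/2 -> 1/2 = 1/2
R || Q = 1/2 || 1/2 = 1/2
(R || Q) -> R = 1/2 -> 1/2 = 1/2
(((P <-> Q) <-> (P || P)) -> !R) <-> ((R || Q) -> R) = 1/2 <-> 1/2 = 1/2
!R = !1/2 = 1/2
P <-> !R = 1/2 <-> 1/2 = 1/2
P || (P <-> !R) = 1/2 || 1/2 = 1/2
!(P || (P <-> !R)) = !1/2 = 1/2
((((P <-> Q) <-> (P || P)) -> !R) <-> ((R || Q) -> R)) <-> !(P || (P <-> !R)) = 1/2 <-> 1/2 = 1/2
Q -> R = 1/2 -> 1/2 = 1/2
R || P = 1/2 || 1/2 = 1/2
Q <-> (R || P) = 1/2 <-> 1/2 = 1/2
(Q -> R) -> (Q <-> (R || P)) = 1/2 -> 1/2 = 1/2
P -> R = 1/2 -> 1/2 = 1/2
Q || Q = 1/2 || 1/2 = 1/2
(P -> R) <-> (Q || Q) = 1/2 <-> 1/2 = 1/2
((Q -> R) -> (Q <-> (R || P))) || ((P -> R) <-> (Q || Q)) = 1/2 || 1/2 = 1/2
(((((P <-> Q) <-> (P || P)) -> !R) <-> ((R || Q) -> R)) <-> !(P || (P <-> !R))) || (((Q -> R) -> (Q <-> (R || P))) || ((P -> R) <-> (Q || Q))) = 1/2 || 1/2 = 1/2

1/2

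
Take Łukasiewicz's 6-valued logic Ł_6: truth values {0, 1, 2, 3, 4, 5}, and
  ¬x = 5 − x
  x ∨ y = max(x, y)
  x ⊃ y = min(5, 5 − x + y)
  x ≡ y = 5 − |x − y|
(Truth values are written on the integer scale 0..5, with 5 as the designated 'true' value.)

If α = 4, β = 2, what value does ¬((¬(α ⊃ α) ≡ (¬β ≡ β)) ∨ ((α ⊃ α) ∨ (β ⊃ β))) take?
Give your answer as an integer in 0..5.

0

α ⊃ α = 4 ⊃ 4 = 5
¬(α ⊃ α) = ¬5 = 0
¬β = ¬2 = 3
¬β ≡ β = 3 ≡ 2 = 4
¬(α ⊃ α) ≡ (¬β ≡ β) = 0 ≡ 4 = 1
α ⊃ α = 4 ⊃ 4 = 5
β ⊃ β = 2 ⊃ 2 = 5
(α ⊃ α) ∨ (β ⊃ β) = 5 ∨ 5 = 5
(¬(α ⊃ α) ≡ (¬β ≡ β)) ∨ ((α ⊃ α) ∨ (β ⊃ β)) = 1 ∨ 5 = 5
¬((¬(α ⊃ α) ≡ (¬β ≡ β)) ∨ ((α ⊃ α) ∨ (β ⊃ β))) = ¬5 = 0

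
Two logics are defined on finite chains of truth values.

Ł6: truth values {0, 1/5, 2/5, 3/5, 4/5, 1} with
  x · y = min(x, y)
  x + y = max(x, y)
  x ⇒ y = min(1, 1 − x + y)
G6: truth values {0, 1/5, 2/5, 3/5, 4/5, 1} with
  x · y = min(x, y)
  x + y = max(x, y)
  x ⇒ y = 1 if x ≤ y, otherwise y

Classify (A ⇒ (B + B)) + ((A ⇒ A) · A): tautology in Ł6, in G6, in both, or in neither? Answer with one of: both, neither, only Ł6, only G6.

neither

In Ł6: at A = 1/5, B = 0 the value is 4/5 — not a tautology.
In G6: at A = 1/5, B = 0 the value is 1/5 — not a tautology.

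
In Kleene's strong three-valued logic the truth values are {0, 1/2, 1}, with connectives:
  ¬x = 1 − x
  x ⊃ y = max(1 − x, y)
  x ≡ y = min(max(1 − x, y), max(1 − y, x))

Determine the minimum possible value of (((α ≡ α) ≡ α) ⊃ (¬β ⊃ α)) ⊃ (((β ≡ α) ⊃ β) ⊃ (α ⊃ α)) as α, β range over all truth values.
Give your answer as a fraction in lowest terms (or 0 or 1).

1/2

Take α = 1/2, β = 0:
α ≡ α = 1/2 ≡ 1/2 = 1/2
(α ≡ α) ≡ α = 1/2 ≡ 1/2 = 1/2
¬β = ¬0 = 1
¬β ⊃ α = 1 ⊃ 1/2 = 1/2
((α ≡ α) ≡ α) ⊃ (¬β ⊃ α) = 1/2 ⊃ 1/2 = 1/2
β ≡ α = 0 ≡ 1/2 = 1/2
(β ≡ α) ⊃ β = 1/2 ⊃ 0 = 1/2
α ⊃ α = 1/2 ⊃ 1/2 = 1/2
((β ≡ α) ⊃ β) ⊃ (α ⊃ α) = 1/2 ⊃ 1/2 = 1/2
(((α ≡ α) ≡ α) ⊃ (¬β ⊃ α)) ⊃ (((β ≡ α) ⊃ β) ⊃ (α ⊃ α)) = 1/2 ⊃ 1/2 = 1/2
No assignment yields a value below 1/2, so this is the minimum.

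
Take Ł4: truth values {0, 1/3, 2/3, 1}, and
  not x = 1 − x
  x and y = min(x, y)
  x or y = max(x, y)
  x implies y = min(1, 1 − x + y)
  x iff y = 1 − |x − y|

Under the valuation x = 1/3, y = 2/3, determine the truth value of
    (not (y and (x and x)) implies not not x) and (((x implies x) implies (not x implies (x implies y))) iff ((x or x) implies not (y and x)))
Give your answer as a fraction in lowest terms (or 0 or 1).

2/3

x and x = 1/3 and 1/3 = 1/3
y and (x and x) = 2/3 and 1/3 = 1/3
not (y and (x and x)) = not 1/3 = 2/3
not x = not 1/3 = 2/3
not not x = not 2/3 = 1/3
not (y and (x and x)) implies not not x = 2/3 implies 1/3 = 2/3
x implies x = 1/3 implies 1/3 = 1
not x = not 1/3 = 2/3
x implies y = 1/3 implies 2/3 = 1
not x implies (x implies y) = 2/3 implies 1 = 1
(x implies x) implies (not x implies (x implies y)) = 1 implies 1 = 1
x or x = 1/3 or 1/3 = 1/3
y and x = 2/3 and 1/3 = 1/3
not (y and x) = not 1/3 = 2/3
(x or x) implies not (y and x) = 1/3 implies 2/3 = 1
((x implies x) implies (not x implies (x implies y))) iff ((x or x) implies not (y and x)) = 1 iff 1 = 1
(not (y and (x and x)) implies not not x) and (((x implies x) implies (not x implies (x implies y))) iff ((x or x) implies not (y and x))) = 2/3 and 1 = 2/3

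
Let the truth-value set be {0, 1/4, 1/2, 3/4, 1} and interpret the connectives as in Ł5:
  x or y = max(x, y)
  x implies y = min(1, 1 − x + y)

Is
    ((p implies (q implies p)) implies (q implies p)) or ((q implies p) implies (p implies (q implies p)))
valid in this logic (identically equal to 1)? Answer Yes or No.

Yes

At p = 0, q = 1/2, for instance:
q implies p = 1/2 implies 0 = 1/2
p implies (q implies p) = 0 implies 1/2 = 1
q implies p = 1/2 implies 0 = 1/2
(p implies (q implies p)) implies (q implies p) = 1 implies 1/2 = 1/2
(q implies p) implies (p implies (q implies p)) = 1/2 implies 1 = 1
((p implies (q implies p)) implies (q implies p)) or ((q implies p) implies (p implies (q implies p))) = 1/2 or 1 = 1
and checking the remaining 24 assignments likewise gives ≥ 1 in every case.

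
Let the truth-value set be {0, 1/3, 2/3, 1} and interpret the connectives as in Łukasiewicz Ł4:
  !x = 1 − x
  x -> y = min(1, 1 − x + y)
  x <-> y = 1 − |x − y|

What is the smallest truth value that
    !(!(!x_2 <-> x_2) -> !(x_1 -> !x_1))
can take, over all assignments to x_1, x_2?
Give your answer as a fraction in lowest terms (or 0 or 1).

0

Take x_1 = 2/3, x_2 = 1/3:
!x_2 = !1/3 = 2/3
!x_2 <-> x_2 = 2/3 <-> 1/3 = 2/3
!(!x_2 <-> x_2) = !2/3 = 1/3
!x_1 = !2/3 = 1/3
x_1 -> !x_1 = 2/3 -> 1/3 = 2/3
!(x_1 -> !x_1) = !2/3 = 1/3
!(!x_2 <-> x_2) -> !(x_1 -> !x_1) = 1/3 -> 1/3 = 1
!(!(!x_2 <-> x_2) -> !(x_1 -> !x_1)) = !1 = 0
No assignment yields a value below 0, so this is the minimum.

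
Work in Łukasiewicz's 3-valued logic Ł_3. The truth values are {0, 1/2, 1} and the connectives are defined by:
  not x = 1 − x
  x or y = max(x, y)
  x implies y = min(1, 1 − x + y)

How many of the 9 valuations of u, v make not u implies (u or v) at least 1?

u = 0, v = 0 ↦ 0  <
u = 0, v = 1/2 ↦ 1/2  <
u = 0, v = 1 ↦ 1  ≥
u = 1/2, v = 0 ↦ 1  ≥
u = 1/2, v = 1/2 ↦ 1  ≥
u = 1/2, v = 1 ↦ 1  ≥
u = 1, v = 0 ↦ 1  ≥
u = 1, v = 1/2 ↦ 1  ≥
u = 1, v = 1 ↦ 1  ≥
So 7 of the 9 assignments meet the threshold.

7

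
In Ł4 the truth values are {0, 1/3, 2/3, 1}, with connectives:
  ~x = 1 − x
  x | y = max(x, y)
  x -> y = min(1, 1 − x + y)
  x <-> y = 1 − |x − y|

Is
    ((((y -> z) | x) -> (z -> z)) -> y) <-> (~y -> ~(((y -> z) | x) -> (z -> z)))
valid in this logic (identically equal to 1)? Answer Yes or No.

At x = 1, y = 1, z = 2/3, for instance:
y -> z = 1 -> 2/3 = 2/3
(y -> z) | x = 2/3 | 1 = 1
z -> z = 2/3 -> 2/3 = 1
((y -> z) | x) -> (z -> z) = 1 -> 1 = 1
(((y -> z) | x) -> (z -> z)) -> y = 1 -> 1 = 1
~y = ~1 = 0
~(((y -> z) | x) -> (z -> z)) = ~1 = 0
~y -> ~(((y -> z) | x) -> (z -> z)) = 0 -> 0 = 1
((((y -> z) | x) -> (z -> z)) -> y) <-> (~y -> ~(((y -> z) | x) -> (z -> z))) = 1 <-> 1 = 1
and checking the remaining 63 assignments likewise gives ≥ 1 in every case.

Yes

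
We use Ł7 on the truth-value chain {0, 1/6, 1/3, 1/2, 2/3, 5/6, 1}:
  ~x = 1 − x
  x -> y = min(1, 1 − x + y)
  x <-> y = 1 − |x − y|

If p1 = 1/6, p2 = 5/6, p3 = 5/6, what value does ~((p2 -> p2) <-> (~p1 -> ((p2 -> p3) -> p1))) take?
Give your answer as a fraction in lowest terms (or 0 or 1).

p2 -> p2 = 5/6 -> 5/6 = 1
~p1 = ~1/6 = 5/6
p2 -> p3 = 5/6 -> 5/6 = 1
(p2 -> p3) -> p1 = 1 -> 1/6 = 1/6
~p1 -> ((p2 -> p3) -> p1) = 5/6 -> 1/6 = 1/3
(p2 -> p2) <-> (~p1 -> ((p2 -> p3) -> p1)) = 1 <-> 1/3 = 1/3
~((p2 -> p2) <-> (~p1 -> ((p2 -> p3) -> p1))) = ~1/3 = 2/3

2/3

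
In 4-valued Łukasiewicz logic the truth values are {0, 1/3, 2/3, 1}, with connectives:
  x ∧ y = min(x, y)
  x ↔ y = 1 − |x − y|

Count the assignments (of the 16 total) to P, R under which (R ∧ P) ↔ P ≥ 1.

10

P = 0, R = 0 ↦ 1  ≥
P = 0, R = 1/3 ↦ 1  ≥
P = 0, R = 2/3 ↦ 1  ≥
P = 0, R = 1 ↦ 1  ≥
P = 1/3, R = 0 ↦ 2/3  <
P = 1/3, R = 1/3 ↦ 1  ≥
P = 1/3, R = 2/3 ↦ 1  ≥
P = 1/3, R = 1 ↦ 1  ≥
P = 2/3, R = 0 ↦ 1/3  <
P = 2/3, R = 1/3 ↦ 2/3  <
P = 2/3, R = 2/3 ↦ 1  ≥
P = 2/3, R = 1 ↦ 1  ≥
P = 1, R = 0 ↦ 0  <
P = 1, R = 1/3 ↦ 1/3  <
P = 1, R = 2/3 ↦ 2/3  <
P = 1, R = 1 ↦ 1  ≥
So 10 of the 16 assignments meet the threshold.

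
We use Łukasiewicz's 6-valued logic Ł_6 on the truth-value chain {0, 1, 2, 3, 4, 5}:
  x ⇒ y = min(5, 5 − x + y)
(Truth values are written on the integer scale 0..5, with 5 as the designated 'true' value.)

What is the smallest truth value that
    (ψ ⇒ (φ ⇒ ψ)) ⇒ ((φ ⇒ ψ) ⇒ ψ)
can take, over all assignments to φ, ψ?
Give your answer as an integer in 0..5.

0

Take φ = 0, ψ = 0:
φ ⇒ ψ = 0 ⇒ 0 = 5
ψ ⇒ (φ ⇒ ψ) = 0 ⇒ 5 = 5
φ ⇒ ψ = 0 ⇒ 0 = 5
(φ ⇒ ψ) ⇒ ψ = 5 ⇒ 0 = 0
(ψ ⇒ (φ ⇒ ψ)) ⇒ ((φ ⇒ ψ) ⇒ ψ) = 5 ⇒ 0 = 0
No assignment yields a value below 0, so this is the minimum.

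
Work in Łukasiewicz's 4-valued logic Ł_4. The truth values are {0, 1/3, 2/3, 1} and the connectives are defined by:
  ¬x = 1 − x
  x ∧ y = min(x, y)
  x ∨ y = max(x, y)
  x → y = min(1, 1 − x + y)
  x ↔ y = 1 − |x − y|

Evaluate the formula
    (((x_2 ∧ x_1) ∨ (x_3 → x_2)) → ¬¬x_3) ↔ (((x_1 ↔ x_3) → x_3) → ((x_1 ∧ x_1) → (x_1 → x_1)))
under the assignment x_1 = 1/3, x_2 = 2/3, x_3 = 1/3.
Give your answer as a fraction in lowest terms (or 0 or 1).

1/3

x_2 ∧ x_1 = 2/3 ∧ 1/3 = 1/3
x_3 → x_2 = 1/3 → 2/3 = 1
(x_2 ∧ x_1) ∨ (x_3 → x_2) = 1/3 ∨ 1 = 1
¬x_3 = ¬1/3 = 2/3
¬¬x_3 = ¬2/3 = 1/3
((x_2 ∧ x_1) ∨ (x_3 → x_2)) → ¬¬x_3 = 1 → 1/3 = 1/3
x_1 ↔ x_3 = 1/3 ↔ 1/3 = 1
(x_1 ↔ x_3) → x_3 = 1 → 1/3 = 1/3
x_1 ∧ x_1 = 1/3 ∧ 1/3 = 1/3
x_1 → x_1 = 1/3 → 1/3 = 1
(x_1 ∧ x_1) → (x_1 → x_1) = 1/3 → 1 = 1
((x_1 ↔ x_3) → x_3) → ((x_1 ∧ x_1) → (x_1 → x_1)) = 1/3 → 1 = 1
(((x_2 ∧ x_1) ∨ (x_3 → x_2)) → ¬¬x_3) ↔ (((x_1 ↔ x_3) → x_3) → ((x_1 ∧ x_1) → (x_1 → x_1))) = 1/3 ↔ 1 = 1/3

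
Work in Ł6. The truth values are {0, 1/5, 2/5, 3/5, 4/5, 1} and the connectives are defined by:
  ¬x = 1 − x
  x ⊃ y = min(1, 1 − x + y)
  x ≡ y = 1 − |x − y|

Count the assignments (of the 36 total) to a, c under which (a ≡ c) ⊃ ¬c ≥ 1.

value 1: 17 assignments (counts)
value 4/5: 7 assignments
value 3/5: 5 assignments
value 2/5: 4 assignments
value 1/5: 2 assignments
value 0: 1 assignment
So 17 of the 36 assignments meet the threshold.

17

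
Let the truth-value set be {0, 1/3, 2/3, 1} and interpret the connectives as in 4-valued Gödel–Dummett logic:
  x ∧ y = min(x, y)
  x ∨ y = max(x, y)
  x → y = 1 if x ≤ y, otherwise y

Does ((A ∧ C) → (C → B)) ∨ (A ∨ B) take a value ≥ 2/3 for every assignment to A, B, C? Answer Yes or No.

No

Counterexample: take A = 1/3, B = 0, C = 1/3.
A ∧ C = 1/3 ∧ 1/3 = 1/3
C → B = 1/3 → 0 = 0
(A ∧ C) → (C → B) = 1/3 → 0 = 0
A ∨ B = 1/3 ∨ 0 = 1/3
((A ∧ C) → (C → B)) ∨ (A ∨ B) = 0 ∨ 1/3 = 1/3
This gives 1/3, which is below 2/3.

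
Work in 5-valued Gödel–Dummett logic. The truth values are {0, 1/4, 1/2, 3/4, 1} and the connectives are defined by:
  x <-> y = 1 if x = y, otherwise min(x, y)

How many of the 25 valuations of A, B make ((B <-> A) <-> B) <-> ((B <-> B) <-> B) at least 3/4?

7

value 1: 5 assignments (counts)
value 3/4: 2 assignments (counts)
value 1/2: 4 assignments
value 1/4: 6 assignments
value 0: 8 assignments
So 7 of the 25 assignments meet the threshold.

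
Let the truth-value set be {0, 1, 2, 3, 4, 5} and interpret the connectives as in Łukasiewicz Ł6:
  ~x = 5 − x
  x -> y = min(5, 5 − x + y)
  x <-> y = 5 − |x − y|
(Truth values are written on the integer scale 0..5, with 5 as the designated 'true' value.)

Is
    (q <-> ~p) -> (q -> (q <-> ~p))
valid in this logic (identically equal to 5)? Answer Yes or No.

At p = 1, q = 0, for instance:
~p = ~1 = 4
q <-> ~p = 0 <-> 4 = 1
q -> (q <-> ~p) = 0 -> 1 = 5
(q <-> ~p) -> (q -> (q <-> ~p)) = 1 -> 5 = 5
and checking the remaining 35 assignments likewise gives ≥ 5 in every case.

Yes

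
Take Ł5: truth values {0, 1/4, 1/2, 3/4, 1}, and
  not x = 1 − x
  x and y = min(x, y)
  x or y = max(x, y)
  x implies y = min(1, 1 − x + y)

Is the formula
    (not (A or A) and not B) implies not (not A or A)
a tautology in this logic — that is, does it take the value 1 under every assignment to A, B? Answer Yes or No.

No

Counterexample: take A = 0, B = 0.
A or A = 0 or 0 = 0
not (A or A) = not 0 = 1
not B = not 0 = 1
not (A or A) and not B = 1 and 1 = 1
not A = not 0 = 1
not A or A = 1 or 0 = 1
not (not A or A) = not 1 = 0
(not (A or A) and not B) implies not (not A or A) = 1 implies 0 = 0
This gives 0 ≠ 1.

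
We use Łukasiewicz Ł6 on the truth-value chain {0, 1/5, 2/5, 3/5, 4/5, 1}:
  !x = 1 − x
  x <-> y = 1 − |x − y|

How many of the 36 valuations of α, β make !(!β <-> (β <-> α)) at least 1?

2

value 1: 2 assignments (counts)
value 4/5: 3 assignments
value 3/5: 6 assignments
value 2/5: 7 assignments
value 1/5: 10 assignments
value 0: 8 assignments
So 2 of the 36 assignments meet the threshold.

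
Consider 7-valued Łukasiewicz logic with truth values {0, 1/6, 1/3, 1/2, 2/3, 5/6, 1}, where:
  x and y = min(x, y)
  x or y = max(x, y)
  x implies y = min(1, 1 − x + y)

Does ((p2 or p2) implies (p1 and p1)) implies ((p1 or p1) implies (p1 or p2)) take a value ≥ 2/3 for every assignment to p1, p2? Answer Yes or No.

At p1 = 5/6, p2 = 1, for instance:
p2 or p2 = 1 or 1 = 1
p1 and p1 = 5/6 and 5/6 = 5/6
(p2 or p2) implies (p1 and p1) = 1 implies 5/6 = 5/6
p1 or p1 = 5/6 or 5/6 = 5/6
p1 or p2 = 5/6 or 1 = 1
(p1 or p1) implies (p1 or p2) = 5/6 implies 1 = 1
((p2 or p2) implies (p1 and p1)) implies ((p1 or p1) implies (p1 or p2)) = 5/6 implies 1 = 1
and checking the remaining 48 assignments likewise gives ≥ 2/3 in every case.

Yes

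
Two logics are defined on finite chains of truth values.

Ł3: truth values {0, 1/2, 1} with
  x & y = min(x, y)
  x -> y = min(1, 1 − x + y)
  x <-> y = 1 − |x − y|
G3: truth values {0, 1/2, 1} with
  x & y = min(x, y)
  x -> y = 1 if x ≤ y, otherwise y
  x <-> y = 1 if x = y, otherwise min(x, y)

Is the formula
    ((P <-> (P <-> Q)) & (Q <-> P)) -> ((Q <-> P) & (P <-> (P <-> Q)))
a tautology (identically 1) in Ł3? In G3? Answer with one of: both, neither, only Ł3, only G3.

In Ł3: every assignment gives 1 — tautology.
In G3: every assignment gives 1 — tautology.

both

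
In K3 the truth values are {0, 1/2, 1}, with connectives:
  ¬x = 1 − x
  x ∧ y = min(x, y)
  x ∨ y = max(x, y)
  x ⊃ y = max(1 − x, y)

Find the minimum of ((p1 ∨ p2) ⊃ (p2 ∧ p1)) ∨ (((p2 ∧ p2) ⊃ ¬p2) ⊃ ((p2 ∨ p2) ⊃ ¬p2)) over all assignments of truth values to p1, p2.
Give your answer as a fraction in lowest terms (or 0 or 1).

Take p1 = 0, p2 = 1/2:
p1 ∨ p2 = 0 ∨ 1/2 = 1/2
p2 ∧ p1 = 1/2 ∧ 0 = 0
(p1 ∨ p2) ⊃ (p2 ∧ p1) = 1/2 ⊃ 0 = 1/2
p2 ∧ p2 = 1/2 ∧ 1/2 = 1/2
¬p2 = ¬1/2 = 1/2
(p2 ∧ p2) ⊃ ¬p2 = 1/2 ⊃ 1/2 = 1/2
p2 ∨ p2 = 1/2 ∨ 1/2 = 1/2
¬p2 = ¬1/2 = 1/2
(p2 ∨ p2) ⊃ ¬p2 = 1/2 ⊃ 1/2 = 1/2
((p2 ∧ p2) ⊃ ¬p2) ⊃ ((p2 ∨ p2) ⊃ ¬p2) = 1/2 ⊃ 1/2 = 1/2
((p1 ∨ p2) ⊃ (p2 ∧ p1)) ∨ (((p2 ∧ p2) ⊃ ¬p2) ⊃ ((p2 ∨ p2) ⊃ ¬p2)) = 1/2 ∨ 1/2 = 1/2
No assignment yields a value below 1/2, so this is the minimum.

1/2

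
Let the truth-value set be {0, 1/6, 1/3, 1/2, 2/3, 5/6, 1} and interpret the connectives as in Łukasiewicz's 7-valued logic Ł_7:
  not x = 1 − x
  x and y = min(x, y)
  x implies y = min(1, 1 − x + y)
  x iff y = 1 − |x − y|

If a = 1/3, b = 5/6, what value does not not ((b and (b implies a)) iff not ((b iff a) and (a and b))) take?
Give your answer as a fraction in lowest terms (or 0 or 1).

b implies a = 5/6 implies 1/3 = 1/2
b and (b implies a) = 5/6 and 1/2 = 1/2
b iff a = 5/6 iff 1/3 = 1/2
a and b = 1/3 and 5/6 = 1/3
(b iff a) and (a and b) = 1/2 and 1/3 = 1/3
not ((b iff a) and (a and b)) = not 1/3 = 2/3
(b and (b implies a)) iff not ((b iff a) and (a and b)) = 1/2 iff 2/3 = 5/6
not ((b and (b implies a)) iff not ((b iff a) and (a and b))) = not 5/6 = 1/6
not not ((b and (b implies a)) iff not ((b iff a) and (a and b))) = not 1/6 = 5/6

5/6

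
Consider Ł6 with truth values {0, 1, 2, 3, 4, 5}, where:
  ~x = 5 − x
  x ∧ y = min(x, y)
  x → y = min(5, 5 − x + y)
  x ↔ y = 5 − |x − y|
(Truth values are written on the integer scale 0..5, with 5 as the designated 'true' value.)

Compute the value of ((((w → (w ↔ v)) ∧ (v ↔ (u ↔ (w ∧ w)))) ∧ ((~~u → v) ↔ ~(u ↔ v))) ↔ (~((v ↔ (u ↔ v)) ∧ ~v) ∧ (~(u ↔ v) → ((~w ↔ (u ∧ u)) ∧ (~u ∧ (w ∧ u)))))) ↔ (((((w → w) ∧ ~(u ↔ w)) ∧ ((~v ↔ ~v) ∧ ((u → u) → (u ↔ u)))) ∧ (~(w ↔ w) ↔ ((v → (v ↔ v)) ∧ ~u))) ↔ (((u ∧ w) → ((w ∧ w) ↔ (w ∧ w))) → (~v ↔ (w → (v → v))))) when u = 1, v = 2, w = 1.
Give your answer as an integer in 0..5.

3

w ↔ v = 1 ↔ 2 = 4
w → (w ↔ v) = 1 → 4 = 5
w ∧ w = 1 ∧ 1 = 1
u ↔ (w ∧ w) = 1 ↔ 1 = 5
v ↔ (u ↔ (w ∧ w)) = 2 ↔ 5 = 2
(w → (w ↔ v)) ∧ (v ↔ (u ↔ (w ∧ w))) = 5 ∧ 2 = 2
~u = ~1 = 4
~~u = ~4 = 1
~~u → v = 1 → 2 = 5
u ↔ v = 1 ↔ 2 = 4
~(u ↔ v) = ~4 = 1
(~~u → v) ↔ ~(u ↔ v) = 5 ↔ 1 = 1
((w → (w ↔ v)) ∧ (v ↔ (u ↔ (w ∧ w)))) ∧ ((~~u → v) ↔ ~(u ↔ v)) = 2 ∧ 1 = 1
u ↔ v = 1 ↔ 2 = 4
v ↔ (u ↔ v) = 2 ↔ 4 = 3
~v = ~2 = 3
(v ↔ (u ↔ v)) ∧ ~v = 3 ∧ 3 = 3
~((v ↔ (u ↔ v)) ∧ ~v) = ~3 = 2
u ↔ v = 1 ↔ 2 = 4
~(u ↔ v) = ~4 = 1
~w = ~1 = 4
u ∧ u = 1 ∧ 1 = 1
~w ↔ (u ∧ u) = 4 ↔ 1 = 2
~u = ~1 = 4
w ∧ u = 1 ∧ 1 = 1
~u ∧ (w ∧ u) = 4 ∧ 1 = 1
(~w ↔ (u ∧ u)) ∧ (~u ∧ (w ∧ u)) = 2 ∧ 1 = 1
~(u ↔ v) → ((~w ↔ (u ∧ u)) ∧ (~u ∧ (w ∧ u))) = 1 → 1 = 5
~((v ↔ (u ↔ v)) ∧ ~v) ∧ (~(u ↔ v) → ((~w ↔ (u ∧ u)) ∧ (~u ∧ (w ∧ u)))) = 2 ∧ 5 = 2
(((w → (w ↔ v)) ∧ (v ↔ (u ↔ (w ∧ w)))) ∧ ((~~u → v) ↔ ~(u ↔ v))) ↔ (~((v ↔ (u ↔ v)) ∧ ~v) ∧ (~(u ↔ v) → ((~w ↔ (u ∧ u)) ∧ (~u ∧ (w ∧ u))))) = 1 ↔ 2 = 4
w → w = 1 → 1 = 5
u ↔ w = 1 ↔ 1 = 5
~(u ↔ w) = ~5 = 0
(w → w) ∧ ~(u ↔ w) = 5 ∧ 0 = 0
~v = ~2 = 3
~v = ~2 = 3
~v ↔ ~v = 3 ↔ 3 = 5
u → u = 1 → 1 = 5
u ↔ u = 1 ↔ 1 = 5
(u → u) → (u ↔ u) = 5 → 5 = 5
(~v ↔ ~v) ∧ ((u → u) → (u ↔ u)) = 5 ∧ 5 = 5
((w → w) ∧ ~(u ↔ w)) ∧ ((~v ↔ ~v) ∧ ((u → u) → (u ↔ u))) = 0 ∧ 5 = 0
w ↔ w = 1 ↔ 1 = 5
~(w ↔ w) = ~5 = 0
v ↔ v = 2 ↔ 2 = 5
v → (v ↔ v) = 2 → 5 = 5
~u = ~1 = 4
(v → (v ↔ v)) ∧ ~u = 5 ∧ 4 = 4
~(w ↔ w) ↔ ((v → (v ↔ v)) ∧ ~u) = 0 ↔ 4 = 1
(((w → w) ∧ ~(u ↔ w)) ∧ ((~v ↔ ~v) ∧ ((u → u) → (u ↔ u)))) ∧ (~(w ↔ w) ↔ ((v → (v ↔ v)) ∧ ~u)) = 0 ∧ 1 = 0
u ∧ w = 1 ∧ 1 = 1
w ∧ w = 1 ∧ 1 = 1
w ∧ w = 1 ∧ 1 = 1
(w ∧ w) ↔ (w ∧ w) = 1 ↔ 1 = 5
(u ∧ w) → ((w ∧ w) ↔ (w ∧ w)) = 1 → 5 = 5
~v = ~2 = 3
v → v = 2 → 2 = 5
w → (v → v) = 1 → 5 = 5
~v ↔ (w → (v → v)) = 3 ↔ 5 = 3
((u ∧ w) → ((w ∧ w) ↔ (w ∧ w))) → (~v ↔ (w → (v → v))) = 5 → 3 = 3
((((w → w) ∧ ~(u ↔ w)) ∧ ((~v ↔ ~v) ∧ ((u → u) → (u ↔ u)))) ∧ (~(w ↔ w) ↔ ((v → (v ↔ v)) ∧ ~u))) ↔ (((u ∧ w) → ((w ∧ w) ↔ (w ∧ w))) → (~v ↔ (w → (v → v)))) = 0 ↔ 3 = 2
((((w → (w ↔ v)) ∧ (v ↔ (u ↔ (w ∧ w)))) ∧ ((~~u → v) ↔ ~(u ↔ v))) ↔ (~((v ↔ (u ↔ v)) ∧ ~v) ∧ (~(u ↔ v) → ((~w ↔ (u ∧ u)) ∧ (~u ∧ (w ∧ u)))))) ↔ (((((w → w) ∧ ~(u ↔ w)) ∧ ((~v ↔ ~v) ∧ ((u → u) → (u ↔ u)))) ∧ (~(w ↔ w) ↔ ((v → (v ↔ v)) ∧ ~u))) ↔ (((u ∧ w) → ((w ∧ w) ↔ (w ∧ w))) → (~v ↔ (w → (v → v))))) = 4 ↔ 2 = 3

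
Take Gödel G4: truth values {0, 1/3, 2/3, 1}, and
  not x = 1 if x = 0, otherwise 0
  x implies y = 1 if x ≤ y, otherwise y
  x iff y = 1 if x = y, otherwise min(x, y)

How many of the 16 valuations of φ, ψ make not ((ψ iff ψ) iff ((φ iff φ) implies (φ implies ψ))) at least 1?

φ = 0, ψ = 0 ↦ 0  <
φ = 0, ψ = 1/3 ↦ 0  <
φ = 0, ψ = 2/3 ↦ 0  <
φ = 0, ψ = 1 ↦ 0  <
φ = 1/3, ψ = 0 ↦ 1  ≥
φ = 1/3, ψ = 1/3 ↦ 0  <
φ = 1/3, ψ = 2/3 ↦ 0  <
φ = 1/3, ψ = 1 ↦ 0  <
φ = 2/3, ψ = 0 ↦ 1  ≥
φ = 2/3, ψ = 1/3 ↦ 0  <
φ = 2/3, ψ = 2/3 ↦ 0  <
φ = 2/3, ψ = 1 ↦ 0  <
φ = 1, ψ = 0 ↦ 1  ≥
φ = 1, ψ = 1/3 ↦ 0  <
φ = 1, ψ = 2/3 ↦ 0  <
φ = 1, ψ = 1 ↦ 0  <
So 3 of the 16 assignments meet the threshold.

3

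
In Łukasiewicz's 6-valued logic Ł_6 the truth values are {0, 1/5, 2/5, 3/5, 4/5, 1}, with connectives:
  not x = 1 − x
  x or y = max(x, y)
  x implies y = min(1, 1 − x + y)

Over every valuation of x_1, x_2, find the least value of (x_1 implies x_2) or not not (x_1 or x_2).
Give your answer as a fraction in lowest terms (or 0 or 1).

Take x_1 = 2/5, x_2 = 0:
x_1 implies x_2 = 2/5 implies 0 = 3/5
x_1 or x_2 = 2/5 or 0 = 2/5
not (x_1 or x_2) = not 2/5 = 3/5
not not (x_1 or x_2) = not 3/5 = 2/5
(x_1 implies x_2) or not not (x_1 or x_2) = 3/5 or 2/5 = 3/5
No assignment yields a value below 3/5, so this is the minimum.

3/5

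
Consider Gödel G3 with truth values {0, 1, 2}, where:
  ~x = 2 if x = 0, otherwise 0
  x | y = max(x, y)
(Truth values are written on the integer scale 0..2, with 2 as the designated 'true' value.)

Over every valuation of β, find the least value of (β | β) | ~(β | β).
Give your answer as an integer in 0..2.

1

Take β = 1:
β | β = 1 | 1 = 1
β | β = 1 | 1 = 1
~(β | β) = ~1 = 0
(β | β) | ~(β | β) = 1 | 0 = 1
No assignment yields a value below 1, so this is the minimum.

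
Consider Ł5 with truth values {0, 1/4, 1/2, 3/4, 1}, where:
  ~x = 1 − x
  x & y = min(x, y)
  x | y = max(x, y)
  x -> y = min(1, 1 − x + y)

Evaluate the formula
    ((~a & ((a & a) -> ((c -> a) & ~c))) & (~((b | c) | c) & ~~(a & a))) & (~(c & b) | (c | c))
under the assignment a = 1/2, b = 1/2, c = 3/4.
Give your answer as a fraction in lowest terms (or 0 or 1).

1/4

~a = ~1/2 = 1/2
a & a = 1/2 & 1/2 = 1/2
c -> a = 3/4 -> 1/2 = 3/4
~c = ~3/4 = 1/4
(c -> a) & ~c = 3/4 & 1/4 = 1/4
(a & a) -> ((c -> a) & ~c) = 1/2 -> 1/4 = 3/4
~a & ((a & a) -> ((c -> a) & ~c)) = 1/2 & 3/4 = 1/2
b | c = 1/2 | 3/4 = 3/4
(b | c) | c = 3/4 | 3/4 = 3/4
~((b | c) | c) = ~3/4 = 1/4
a & a = 1/2 & 1/2 = 1/2
~(a & a) = ~1/2 = 1/2
~~(a & a) = ~1/2 = 1/2
~((b | c) | c) & ~~(a & a) = 1/4 & 1/2 = 1/4
(~a & ((a & a) -> ((c -> a) & ~c))) & (~((b | c) | c) & ~~(a & a)) = 1/2 & 1/4 = 1/4
c & b = 3/4 & 1/2 = 1/2
~(c & b) = ~1/2 = 1/2
c | c = 3/4 | 3/4 = 3/4
~(c & b) | (c | c) = 1/2 | 3/4 = 3/4
((~a & ((a & a) -> ((c -> a) & ~c))) & (~((b | c) | c) & ~~(a & a))) & (~(c & b) | (c | c)) = 1/4 & 3/4 = 1/4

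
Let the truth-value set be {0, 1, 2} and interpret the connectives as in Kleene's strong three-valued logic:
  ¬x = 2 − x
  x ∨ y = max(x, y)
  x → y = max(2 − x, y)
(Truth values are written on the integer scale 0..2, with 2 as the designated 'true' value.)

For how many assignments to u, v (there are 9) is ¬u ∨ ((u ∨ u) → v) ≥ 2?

5

u = 0, v = 0 ↦ 2  ≥
u = 0, v = 1 ↦ 2  ≥
u = 0, v = 2 ↦ 2  ≥
u = 1, v = 0 ↦ 1  <
u = 1, v = 1 ↦ 1  <
u = 1, v = 2 ↦ 2  ≥
u = 2, v = 0 ↦ 0  <
u = 2, v = 1 ↦ 1  <
u = 2, v = 2 ↦ 2  ≥
So 5 of the 9 assignments meet the threshold.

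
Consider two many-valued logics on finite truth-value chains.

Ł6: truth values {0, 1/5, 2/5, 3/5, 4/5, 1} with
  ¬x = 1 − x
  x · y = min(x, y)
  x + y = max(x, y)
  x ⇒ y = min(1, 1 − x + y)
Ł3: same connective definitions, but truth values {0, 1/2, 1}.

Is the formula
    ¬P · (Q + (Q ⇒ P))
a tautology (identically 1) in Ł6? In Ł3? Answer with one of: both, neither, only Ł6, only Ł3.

In Ł6: at P = 0, Q = 1/5 the value is 4/5 — not a tautology.
In Ł3: at P = 0, Q = 1/2 the value is 1/2 — not a tautology.

neither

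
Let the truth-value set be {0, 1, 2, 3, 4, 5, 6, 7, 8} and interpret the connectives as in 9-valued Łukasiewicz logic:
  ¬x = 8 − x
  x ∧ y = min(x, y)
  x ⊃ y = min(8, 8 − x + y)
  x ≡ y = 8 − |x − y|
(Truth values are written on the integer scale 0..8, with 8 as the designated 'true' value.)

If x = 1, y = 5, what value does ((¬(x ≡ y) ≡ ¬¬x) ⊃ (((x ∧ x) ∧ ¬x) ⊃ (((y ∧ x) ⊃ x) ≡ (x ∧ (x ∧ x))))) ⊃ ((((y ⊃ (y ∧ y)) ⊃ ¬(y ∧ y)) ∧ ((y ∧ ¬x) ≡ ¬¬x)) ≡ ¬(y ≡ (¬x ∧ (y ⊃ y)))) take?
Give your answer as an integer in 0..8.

x ≡ y = 1 ≡ 5 = 4
¬(x ≡ y) = ¬4 = 4
¬x = ¬1 = 7
¬¬x = ¬7 = 1
¬(x ≡ y) ≡ ¬¬x = 4 ≡ 1 = 5
x ∧ x = 1 ∧ 1 = 1
¬x = ¬1 = 7
(x ∧ x) ∧ ¬x = 1 ∧ 7 = 1
y ∧ x = 5 ∧ 1 = 1
(y ∧ x) ⊃ x = 1 ⊃ 1 = 8
x ∧ x = 1 ∧ 1 = 1
x ∧ (x ∧ x) = 1 ∧ 1 = 1
((y ∧ x) ⊃ x) ≡ (x ∧ (x ∧ x)) = 8 ≡ 1 = 1
((x ∧ x) ∧ ¬x) ⊃ (((y ∧ x) ⊃ x) ≡ (x ∧ (x ∧ x))) = 1 ⊃ 1 = 8
(¬(x ≡ y) ≡ ¬¬x) ⊃ (((x ∧ x) ∧ ¬x) ⊃ (((y ∧ x) ⊃ x) ≡ (x ∧ (x ∧ x)))) = 5 ⊃ 8 = 8
y ∧ y = 5 ∧ 5 = 5
y ⊃ (y ∧ y) = 5 ⊃ 5 = 8
y ∧ y = 5 ∧ 5 = 5
¬(y ∧ y) = ¬5 = 3
(y ⊃ (y ∧ y)) ⊃ ¬(y ∧ y) = 8 ⊃ 3 = 3
¬x = ¬1 = 7
y ∧ ¬x = 5 ∧ 7 = 5
¬x = ¬1 = 7
¬¬x = ¬7 = 1
(y ∧ ¬x) ≡ ¬¬x = 5 ≡ 1 = 4
((y ⊃ (y ∧ y)) ⊃ ¬(y ∧ y)) ∧ ((y ∧ ¬x) ≡ ¬¬x) = 3 ∧ 4 = 3
¬x = ¬1 = 7
y ⊃ y = 5 ⊃ 5 = 8
¬x ∧ (y ⊃ y) = 7 ∧ 8 = 7
y ≡ (¬x ∧ (y ⊃ y)) = 5 ≡ 7 = 6
¬(y ≡ (¬x ∧ (y ⊃ y))) = ¬6 = 2
(((y ⊃ (y ∧ y)) ⊃ ¬(y ∧ y)) ∧ ((y ∧ ¬x) ≡ ¬¬x)) ≡ ¬(y ≡ (¬x ∧ (y ⊃ y))) = 3 ≡ 2 = 7
((¬(x ≡ y) ≡ ¬¬x) ⊃ (((x ∧ x) ∧ ¬x) ⊃ (((y ∧ x) ⊃ x) ≡ (x ∧ (x ∧ x))))) ⊃ ((((y ⊃ (y ∧ y)) ⊃ ¬(y ∧ y)) ∧ ((y ∧ ¬x) ≡ ¬¬x)) ≡ ¬(y ≡ (¬x ∧ (y ⊃ y)))) = 8 ⊃ 7 = 7

7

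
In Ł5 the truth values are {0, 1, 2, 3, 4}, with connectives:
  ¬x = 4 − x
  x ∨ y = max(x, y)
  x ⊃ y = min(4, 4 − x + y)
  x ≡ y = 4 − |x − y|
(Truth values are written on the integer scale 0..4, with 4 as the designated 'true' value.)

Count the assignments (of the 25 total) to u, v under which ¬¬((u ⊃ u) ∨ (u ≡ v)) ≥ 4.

value 4: 25 assignments (counts)
So 25 of the 25 assignments meet the threshold.

25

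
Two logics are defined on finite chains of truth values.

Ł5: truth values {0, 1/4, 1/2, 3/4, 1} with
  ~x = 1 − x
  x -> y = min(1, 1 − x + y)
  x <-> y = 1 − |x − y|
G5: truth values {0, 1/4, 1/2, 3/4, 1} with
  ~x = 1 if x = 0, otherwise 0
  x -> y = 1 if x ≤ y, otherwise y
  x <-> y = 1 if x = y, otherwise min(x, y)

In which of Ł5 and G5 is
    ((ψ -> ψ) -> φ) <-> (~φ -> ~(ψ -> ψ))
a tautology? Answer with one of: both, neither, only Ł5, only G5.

only Ł5

In Ł5: every assignment gives 1 — tautology.
In G5: at φ = 1/4, ψ = 0 the value is 1/4 — not a tautology.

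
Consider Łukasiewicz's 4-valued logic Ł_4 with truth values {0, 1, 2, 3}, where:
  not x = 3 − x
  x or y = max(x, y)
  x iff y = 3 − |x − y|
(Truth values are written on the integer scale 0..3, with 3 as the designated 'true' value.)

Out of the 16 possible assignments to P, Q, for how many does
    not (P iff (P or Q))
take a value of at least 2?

P = 0, Q = 0 ↦ 0  <
P = 0, Q = 1 ↦ 1  <
P = 0, Q = 2 ↦ 2  ≥
P = 0, Q = 3 ↦ 3  ≥
P = 1, Q = 0 ↦ 0  <
P = 1, Q = 1 ↦ 0  <
P = 1, Q = 2 ↦ 1  <
P = 1, Q = 3 ↦ 2  ≥
P = 2, Q = 0 ↦ 0  <
P = 2, Q = 1 ↦ 0  <
P = 2, Q = 2 ↦ 0  <
P = 2, Q = 3 ↦ 1  <
P = 3, Q = 0 ↦ 0  <
P = 3, Q = 1 ↦ 0  <
P = 3, Q = 2 ↦ 0  <
P = 3, Q = 3 ↦ 0  <
So 3 of the 16 assignments meet the threshold.

3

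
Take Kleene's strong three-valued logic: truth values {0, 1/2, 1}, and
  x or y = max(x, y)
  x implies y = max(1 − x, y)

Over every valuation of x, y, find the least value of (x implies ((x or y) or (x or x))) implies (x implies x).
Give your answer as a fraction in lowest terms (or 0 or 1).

1/2

Take x = 1/2, y = 0:
x or y = 1/2 or 0 = 1/2
x or x = 1/2 or 1/2 = 1/2
(x or y) or (x or x) = 1/2 or 1/2 = 1/2
x implies ((x or y) or (x or x)) = 1/2 implies 1/2 = 1/2
x implies x = 1/2 implies 1/2 = 1/2
(x implies ((x or y) or (x or x))) implies (x implies x) = 1/2 implies 1/2 = 1/2
No assignment yields a value below 1/2, so this is the minimum.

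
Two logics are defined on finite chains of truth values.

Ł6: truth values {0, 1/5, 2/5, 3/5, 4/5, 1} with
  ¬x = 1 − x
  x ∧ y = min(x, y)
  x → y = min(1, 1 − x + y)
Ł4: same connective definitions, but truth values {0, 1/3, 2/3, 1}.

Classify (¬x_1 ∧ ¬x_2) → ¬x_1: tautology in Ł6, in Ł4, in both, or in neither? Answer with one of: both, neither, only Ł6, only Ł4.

In Ł6: every assignment gives 1 — tautology.
In Ł4: every assignment gives 1 — tautology.

both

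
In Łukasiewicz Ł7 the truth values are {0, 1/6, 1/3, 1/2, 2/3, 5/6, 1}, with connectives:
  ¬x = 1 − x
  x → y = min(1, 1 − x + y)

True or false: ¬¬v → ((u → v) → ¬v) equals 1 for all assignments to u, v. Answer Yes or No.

No

Counterexample: take u = 0, v = 2/3.
¬v = ¬2/3 = 1/3
¬¬v = ¬1/3 = 2/3
u → v = 0 → 2/3 = 1
¬v = ¬2/3 = 1/3
(u → v) → ¬v = 1 → 1/3 = 1/3
¬¬v → ((u → v) → ¬v) = 2/3 → 1/3 = 2/3
This gives 2/3 ≠ 1.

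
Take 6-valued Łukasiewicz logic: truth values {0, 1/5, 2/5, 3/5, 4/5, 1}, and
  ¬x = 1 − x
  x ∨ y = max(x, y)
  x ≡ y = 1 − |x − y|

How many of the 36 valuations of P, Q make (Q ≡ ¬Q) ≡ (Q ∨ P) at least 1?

value 1: 4 assignments (counts)
value 4/5: 11 assignments
value 3/5: 10 assignments
value 2/5: 3 assignments
value 1/5: 1 assignment
value 0: 7 assignments
So 4 of the 36 assignments meet the threshold.

4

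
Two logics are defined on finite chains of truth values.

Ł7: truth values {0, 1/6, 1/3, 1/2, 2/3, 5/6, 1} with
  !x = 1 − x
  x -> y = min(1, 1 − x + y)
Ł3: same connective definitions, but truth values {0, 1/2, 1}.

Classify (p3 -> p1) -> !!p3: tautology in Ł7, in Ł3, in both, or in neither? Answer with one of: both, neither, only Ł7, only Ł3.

neither

In Ł7: at p1 = 0, p3 = 0 the value is 0 — not a tautology.
In Ł3: at p1 = 0, p3 = 0 the value is 0 — not a tautology.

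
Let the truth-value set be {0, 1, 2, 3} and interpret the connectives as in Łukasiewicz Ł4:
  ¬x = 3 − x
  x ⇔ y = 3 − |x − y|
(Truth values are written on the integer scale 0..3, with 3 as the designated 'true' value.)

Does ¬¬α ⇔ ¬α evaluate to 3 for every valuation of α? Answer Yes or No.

Counterexample: take α = 0.
¬α = ¬0 = 3
¬¬α = ¬3 = 0
¬α = ¬0 = 3
¬¬α ⇔ ¬α = 0 ⇔ 3 = 0
This gives 0 ≠ 3.

No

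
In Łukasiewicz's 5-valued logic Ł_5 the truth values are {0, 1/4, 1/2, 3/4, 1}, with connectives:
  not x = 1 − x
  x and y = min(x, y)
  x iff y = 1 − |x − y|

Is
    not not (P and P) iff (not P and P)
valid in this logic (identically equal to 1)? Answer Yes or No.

No

Counterexample: take P = 3/4.
P and P = 3/4 and 3/4 = 3/4
not (P and P) = not 3/4 = 1/4
not not (P and P) = not 1/4 = 3/4
not P = not 3/4 = 1/4
not P and P = 1/4 and 3/4 = 1/4
not not (P and P) iff (not P and P) = 3/4 iff 1/4 = 1/2
This gives 1/2 ≠ 1.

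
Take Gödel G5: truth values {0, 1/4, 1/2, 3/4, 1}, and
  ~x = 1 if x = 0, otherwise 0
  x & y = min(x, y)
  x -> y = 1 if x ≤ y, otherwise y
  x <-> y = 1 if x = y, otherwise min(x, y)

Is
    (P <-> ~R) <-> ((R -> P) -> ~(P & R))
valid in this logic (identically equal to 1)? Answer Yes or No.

Counterexample: take P = 0, R = 0.
~R = ~0 = 1
P <-> ~R = 0 <-> 1 = 0
R -> P = 0 -> 0 = 1
P & R = 0 & 0 = 0
~(P & R) = ~0 = 1
(R -> P) -> ~(P & R) = 1 -> 1 = 1
(P <-> ~R) <-> ((R -> P) -> ~(P & R)) = 0 <-> 1 = 0
This gives 0 ≠ 1.

No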